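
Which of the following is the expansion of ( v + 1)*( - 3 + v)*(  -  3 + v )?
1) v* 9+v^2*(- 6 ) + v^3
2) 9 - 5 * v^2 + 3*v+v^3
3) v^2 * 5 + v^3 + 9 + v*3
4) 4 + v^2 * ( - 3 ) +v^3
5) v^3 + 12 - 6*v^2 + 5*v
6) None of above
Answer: 2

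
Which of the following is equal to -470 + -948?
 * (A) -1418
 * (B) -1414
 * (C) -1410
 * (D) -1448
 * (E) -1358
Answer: A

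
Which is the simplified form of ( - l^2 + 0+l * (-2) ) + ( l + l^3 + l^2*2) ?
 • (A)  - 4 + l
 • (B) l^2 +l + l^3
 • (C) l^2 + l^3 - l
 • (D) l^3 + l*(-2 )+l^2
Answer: C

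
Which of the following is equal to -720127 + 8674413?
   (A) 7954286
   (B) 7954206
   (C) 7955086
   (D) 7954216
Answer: A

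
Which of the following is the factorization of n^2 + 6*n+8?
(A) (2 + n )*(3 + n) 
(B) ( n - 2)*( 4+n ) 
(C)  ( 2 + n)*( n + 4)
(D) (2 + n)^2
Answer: C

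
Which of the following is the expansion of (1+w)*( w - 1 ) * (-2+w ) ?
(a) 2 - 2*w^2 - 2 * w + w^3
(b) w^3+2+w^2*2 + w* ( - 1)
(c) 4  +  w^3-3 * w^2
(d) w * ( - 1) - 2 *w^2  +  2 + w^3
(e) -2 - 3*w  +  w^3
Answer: d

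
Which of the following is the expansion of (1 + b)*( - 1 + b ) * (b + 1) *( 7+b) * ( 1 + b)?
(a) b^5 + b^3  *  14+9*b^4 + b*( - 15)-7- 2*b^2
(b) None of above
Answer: a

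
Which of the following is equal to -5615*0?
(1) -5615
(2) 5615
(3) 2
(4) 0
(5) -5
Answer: 4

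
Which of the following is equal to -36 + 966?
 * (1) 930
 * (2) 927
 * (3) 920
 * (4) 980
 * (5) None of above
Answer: 1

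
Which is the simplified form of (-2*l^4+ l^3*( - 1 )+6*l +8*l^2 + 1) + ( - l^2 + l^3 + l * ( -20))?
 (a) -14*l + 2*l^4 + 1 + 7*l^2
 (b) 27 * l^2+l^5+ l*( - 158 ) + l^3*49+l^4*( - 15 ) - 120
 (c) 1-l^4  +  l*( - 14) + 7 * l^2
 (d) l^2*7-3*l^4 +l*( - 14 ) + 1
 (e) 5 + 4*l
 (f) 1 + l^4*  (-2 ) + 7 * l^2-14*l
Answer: f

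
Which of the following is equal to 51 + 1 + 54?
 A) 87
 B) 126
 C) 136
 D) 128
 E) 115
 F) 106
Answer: F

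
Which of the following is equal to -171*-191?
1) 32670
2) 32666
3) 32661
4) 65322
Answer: 3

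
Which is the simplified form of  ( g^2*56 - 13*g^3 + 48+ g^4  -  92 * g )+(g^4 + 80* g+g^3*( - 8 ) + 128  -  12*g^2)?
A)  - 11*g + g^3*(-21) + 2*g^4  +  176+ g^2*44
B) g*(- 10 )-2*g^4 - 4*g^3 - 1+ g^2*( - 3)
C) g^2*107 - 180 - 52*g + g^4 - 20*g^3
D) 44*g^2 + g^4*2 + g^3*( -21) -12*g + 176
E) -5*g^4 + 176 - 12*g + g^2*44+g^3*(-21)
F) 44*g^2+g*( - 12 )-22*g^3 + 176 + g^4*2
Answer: D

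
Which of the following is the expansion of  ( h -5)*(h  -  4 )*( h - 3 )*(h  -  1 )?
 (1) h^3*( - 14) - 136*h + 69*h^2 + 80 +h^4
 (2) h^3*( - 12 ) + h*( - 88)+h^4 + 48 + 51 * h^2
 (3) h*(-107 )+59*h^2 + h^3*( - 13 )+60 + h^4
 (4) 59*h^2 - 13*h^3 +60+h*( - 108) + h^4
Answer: 3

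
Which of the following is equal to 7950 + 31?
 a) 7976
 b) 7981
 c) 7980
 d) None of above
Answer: b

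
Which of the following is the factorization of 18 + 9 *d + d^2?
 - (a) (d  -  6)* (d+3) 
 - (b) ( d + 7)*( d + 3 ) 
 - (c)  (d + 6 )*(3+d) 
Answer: c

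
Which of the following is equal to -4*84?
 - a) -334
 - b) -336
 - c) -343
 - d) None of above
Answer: b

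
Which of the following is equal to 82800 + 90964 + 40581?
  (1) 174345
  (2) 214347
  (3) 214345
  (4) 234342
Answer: 3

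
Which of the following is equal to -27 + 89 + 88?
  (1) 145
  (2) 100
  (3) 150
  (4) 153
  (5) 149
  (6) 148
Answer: 3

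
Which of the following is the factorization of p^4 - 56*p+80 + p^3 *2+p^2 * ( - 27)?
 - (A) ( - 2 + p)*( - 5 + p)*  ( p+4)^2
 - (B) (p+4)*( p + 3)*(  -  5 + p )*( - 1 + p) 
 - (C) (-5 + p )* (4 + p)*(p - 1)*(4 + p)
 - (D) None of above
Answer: C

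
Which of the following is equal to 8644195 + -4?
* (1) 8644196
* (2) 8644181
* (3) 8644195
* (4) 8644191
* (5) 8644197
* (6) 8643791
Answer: 4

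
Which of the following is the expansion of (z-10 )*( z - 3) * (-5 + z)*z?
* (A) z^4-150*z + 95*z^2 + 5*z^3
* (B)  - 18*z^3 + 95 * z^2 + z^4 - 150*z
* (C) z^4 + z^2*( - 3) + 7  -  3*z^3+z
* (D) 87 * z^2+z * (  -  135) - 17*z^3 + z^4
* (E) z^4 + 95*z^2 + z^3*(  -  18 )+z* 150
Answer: B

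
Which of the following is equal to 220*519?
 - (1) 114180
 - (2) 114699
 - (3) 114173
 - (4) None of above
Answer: 1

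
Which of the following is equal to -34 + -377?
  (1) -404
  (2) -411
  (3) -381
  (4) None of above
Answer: 2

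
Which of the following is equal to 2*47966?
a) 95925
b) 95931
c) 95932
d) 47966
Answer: c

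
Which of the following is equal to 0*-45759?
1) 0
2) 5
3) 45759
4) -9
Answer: 1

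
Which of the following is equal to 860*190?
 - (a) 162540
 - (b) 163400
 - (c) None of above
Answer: b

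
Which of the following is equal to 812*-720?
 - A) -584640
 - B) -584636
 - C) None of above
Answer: A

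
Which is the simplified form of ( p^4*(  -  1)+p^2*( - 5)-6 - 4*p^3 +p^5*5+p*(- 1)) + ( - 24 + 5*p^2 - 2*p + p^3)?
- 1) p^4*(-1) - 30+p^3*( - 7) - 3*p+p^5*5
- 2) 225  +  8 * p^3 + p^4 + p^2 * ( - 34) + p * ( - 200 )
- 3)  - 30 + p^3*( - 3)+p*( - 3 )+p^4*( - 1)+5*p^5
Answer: 3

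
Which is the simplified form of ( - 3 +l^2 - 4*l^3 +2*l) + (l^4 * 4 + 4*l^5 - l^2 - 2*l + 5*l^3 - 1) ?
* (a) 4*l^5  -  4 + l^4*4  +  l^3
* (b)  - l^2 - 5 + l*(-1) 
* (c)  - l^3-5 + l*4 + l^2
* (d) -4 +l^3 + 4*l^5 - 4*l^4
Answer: a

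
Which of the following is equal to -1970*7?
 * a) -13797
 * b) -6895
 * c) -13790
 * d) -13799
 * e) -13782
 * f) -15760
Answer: c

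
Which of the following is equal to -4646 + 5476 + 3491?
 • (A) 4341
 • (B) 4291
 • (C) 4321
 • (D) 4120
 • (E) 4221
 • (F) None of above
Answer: C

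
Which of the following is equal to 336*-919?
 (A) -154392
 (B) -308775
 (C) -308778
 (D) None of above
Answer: D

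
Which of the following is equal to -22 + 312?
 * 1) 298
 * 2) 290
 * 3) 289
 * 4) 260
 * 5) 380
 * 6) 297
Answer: 2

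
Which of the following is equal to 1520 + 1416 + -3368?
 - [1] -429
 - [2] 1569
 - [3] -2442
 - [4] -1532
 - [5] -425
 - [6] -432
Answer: 6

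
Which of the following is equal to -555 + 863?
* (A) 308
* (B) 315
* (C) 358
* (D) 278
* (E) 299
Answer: A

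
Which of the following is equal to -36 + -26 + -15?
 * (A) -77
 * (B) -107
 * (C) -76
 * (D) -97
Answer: A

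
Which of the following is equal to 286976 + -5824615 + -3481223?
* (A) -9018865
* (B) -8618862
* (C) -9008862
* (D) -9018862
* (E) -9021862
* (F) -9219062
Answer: D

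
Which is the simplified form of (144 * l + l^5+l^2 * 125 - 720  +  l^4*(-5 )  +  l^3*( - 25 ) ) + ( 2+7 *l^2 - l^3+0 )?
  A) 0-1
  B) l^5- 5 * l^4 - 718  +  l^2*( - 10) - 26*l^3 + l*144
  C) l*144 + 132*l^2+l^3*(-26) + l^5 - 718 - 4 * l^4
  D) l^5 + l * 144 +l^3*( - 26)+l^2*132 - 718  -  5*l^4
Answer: D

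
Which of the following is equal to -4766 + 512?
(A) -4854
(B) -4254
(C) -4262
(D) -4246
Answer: B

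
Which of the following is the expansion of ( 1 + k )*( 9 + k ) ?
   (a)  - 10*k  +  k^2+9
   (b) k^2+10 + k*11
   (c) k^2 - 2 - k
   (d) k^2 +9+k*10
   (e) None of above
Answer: d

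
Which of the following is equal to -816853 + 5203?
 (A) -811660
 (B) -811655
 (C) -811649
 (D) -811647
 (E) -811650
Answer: E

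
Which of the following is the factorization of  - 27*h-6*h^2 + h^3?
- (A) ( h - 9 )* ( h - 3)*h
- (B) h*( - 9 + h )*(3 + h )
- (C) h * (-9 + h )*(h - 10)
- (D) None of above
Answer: B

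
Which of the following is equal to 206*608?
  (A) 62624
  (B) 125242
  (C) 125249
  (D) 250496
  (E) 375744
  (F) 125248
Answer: F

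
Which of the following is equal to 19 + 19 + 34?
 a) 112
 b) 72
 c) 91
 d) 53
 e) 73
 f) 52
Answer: b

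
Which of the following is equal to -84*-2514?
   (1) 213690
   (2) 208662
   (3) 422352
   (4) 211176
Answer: 4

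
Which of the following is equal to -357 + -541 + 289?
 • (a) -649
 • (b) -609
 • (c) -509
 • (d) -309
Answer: b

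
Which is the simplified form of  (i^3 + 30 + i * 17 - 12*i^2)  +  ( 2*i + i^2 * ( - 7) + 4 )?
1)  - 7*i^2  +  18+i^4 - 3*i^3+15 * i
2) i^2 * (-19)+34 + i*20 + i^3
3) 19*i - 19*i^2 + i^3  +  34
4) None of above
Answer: 3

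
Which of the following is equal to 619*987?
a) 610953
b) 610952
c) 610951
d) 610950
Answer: a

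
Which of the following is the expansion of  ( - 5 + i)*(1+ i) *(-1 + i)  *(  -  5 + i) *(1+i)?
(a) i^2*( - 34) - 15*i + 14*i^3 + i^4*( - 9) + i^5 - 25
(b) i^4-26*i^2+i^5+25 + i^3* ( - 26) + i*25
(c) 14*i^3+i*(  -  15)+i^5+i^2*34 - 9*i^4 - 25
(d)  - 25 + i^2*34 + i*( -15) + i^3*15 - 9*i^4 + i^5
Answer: c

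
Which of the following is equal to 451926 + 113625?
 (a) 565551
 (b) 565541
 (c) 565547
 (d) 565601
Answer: a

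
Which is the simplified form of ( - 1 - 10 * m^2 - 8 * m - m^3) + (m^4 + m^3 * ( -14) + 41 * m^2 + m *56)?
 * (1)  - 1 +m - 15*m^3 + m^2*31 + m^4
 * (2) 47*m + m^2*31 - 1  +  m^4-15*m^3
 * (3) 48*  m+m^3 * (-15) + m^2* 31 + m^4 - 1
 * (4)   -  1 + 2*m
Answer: 3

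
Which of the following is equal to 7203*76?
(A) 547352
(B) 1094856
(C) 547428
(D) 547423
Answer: C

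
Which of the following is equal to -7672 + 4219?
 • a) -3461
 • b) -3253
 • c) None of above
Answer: c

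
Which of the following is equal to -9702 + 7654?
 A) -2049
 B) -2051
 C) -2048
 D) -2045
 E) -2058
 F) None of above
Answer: C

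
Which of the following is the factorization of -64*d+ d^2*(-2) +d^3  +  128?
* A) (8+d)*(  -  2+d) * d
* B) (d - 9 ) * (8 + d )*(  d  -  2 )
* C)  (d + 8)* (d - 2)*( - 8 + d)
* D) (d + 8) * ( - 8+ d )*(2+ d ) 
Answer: C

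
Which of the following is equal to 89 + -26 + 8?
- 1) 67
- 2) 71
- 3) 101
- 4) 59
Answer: 2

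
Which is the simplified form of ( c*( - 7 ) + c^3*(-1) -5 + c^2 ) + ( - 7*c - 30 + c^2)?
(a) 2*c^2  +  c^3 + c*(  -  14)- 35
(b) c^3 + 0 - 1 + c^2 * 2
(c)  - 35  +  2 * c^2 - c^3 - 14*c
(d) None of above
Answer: c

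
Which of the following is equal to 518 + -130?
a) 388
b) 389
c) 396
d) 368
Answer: a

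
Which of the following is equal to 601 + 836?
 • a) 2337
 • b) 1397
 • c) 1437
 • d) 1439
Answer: c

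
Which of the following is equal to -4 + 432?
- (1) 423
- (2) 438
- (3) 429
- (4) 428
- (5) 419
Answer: 4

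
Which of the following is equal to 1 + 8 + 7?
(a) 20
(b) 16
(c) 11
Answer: b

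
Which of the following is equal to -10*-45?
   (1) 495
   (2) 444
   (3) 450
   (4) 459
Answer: 3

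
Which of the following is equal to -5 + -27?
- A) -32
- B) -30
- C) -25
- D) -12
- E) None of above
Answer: A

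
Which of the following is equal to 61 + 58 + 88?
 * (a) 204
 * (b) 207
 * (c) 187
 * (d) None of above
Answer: b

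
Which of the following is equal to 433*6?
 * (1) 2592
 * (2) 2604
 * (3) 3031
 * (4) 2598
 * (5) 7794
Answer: 4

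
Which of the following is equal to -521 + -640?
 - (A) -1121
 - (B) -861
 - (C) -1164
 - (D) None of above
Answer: D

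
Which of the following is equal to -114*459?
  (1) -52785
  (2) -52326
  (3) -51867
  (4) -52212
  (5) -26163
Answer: 2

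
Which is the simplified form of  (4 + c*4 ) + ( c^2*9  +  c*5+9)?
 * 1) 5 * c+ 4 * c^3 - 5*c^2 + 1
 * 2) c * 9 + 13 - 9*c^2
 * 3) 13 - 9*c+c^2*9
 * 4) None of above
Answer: 4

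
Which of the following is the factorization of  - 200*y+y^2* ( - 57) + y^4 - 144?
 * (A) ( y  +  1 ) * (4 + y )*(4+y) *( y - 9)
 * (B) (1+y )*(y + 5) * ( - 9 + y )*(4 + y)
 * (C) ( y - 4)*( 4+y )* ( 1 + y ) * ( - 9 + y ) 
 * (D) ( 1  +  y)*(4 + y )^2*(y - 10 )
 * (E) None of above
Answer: A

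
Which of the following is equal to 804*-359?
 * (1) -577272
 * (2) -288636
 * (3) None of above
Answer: 2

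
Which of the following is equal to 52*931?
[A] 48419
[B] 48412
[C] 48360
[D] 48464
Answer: B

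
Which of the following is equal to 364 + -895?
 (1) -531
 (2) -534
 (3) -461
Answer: 1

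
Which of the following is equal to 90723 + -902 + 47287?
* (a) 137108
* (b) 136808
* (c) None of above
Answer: a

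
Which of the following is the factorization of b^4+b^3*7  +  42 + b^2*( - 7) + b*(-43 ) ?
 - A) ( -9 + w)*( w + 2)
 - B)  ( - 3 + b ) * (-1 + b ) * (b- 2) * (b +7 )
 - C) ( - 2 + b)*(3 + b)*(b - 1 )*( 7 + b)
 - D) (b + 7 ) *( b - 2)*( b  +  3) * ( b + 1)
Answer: C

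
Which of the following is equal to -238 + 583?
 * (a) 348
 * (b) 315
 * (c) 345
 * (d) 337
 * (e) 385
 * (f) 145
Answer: c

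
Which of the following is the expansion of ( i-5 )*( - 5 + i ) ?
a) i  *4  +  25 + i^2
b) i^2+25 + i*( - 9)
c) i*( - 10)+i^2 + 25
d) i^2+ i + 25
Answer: c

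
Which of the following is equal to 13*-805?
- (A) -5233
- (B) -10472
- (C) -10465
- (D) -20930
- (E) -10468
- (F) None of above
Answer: C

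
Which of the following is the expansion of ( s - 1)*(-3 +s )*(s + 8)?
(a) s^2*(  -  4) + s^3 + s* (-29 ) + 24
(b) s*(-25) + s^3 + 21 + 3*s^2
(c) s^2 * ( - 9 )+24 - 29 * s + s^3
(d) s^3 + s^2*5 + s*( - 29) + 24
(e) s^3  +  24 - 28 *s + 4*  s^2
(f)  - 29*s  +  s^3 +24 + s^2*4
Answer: f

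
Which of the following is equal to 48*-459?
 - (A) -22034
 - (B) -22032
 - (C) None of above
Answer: B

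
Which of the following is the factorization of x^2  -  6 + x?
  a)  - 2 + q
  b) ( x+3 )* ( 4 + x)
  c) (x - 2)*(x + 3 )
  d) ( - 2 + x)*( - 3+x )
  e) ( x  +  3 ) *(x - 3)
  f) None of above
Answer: c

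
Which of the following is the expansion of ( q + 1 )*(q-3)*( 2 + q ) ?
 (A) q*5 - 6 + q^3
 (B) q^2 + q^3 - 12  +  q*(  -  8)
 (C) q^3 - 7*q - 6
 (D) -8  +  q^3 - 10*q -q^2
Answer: C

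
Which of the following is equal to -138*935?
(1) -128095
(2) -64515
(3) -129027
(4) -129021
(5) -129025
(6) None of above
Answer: 6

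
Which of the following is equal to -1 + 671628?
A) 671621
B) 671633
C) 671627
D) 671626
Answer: C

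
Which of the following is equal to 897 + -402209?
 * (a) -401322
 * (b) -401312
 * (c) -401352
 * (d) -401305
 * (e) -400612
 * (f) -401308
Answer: b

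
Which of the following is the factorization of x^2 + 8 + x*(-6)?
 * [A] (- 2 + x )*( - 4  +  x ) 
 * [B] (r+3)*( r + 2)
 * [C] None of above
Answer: A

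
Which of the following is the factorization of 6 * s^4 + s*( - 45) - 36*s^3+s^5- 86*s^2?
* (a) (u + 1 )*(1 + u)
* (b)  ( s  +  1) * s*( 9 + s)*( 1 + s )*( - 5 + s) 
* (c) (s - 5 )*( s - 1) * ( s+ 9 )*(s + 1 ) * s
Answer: b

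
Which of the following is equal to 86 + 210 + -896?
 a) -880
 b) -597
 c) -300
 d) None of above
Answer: d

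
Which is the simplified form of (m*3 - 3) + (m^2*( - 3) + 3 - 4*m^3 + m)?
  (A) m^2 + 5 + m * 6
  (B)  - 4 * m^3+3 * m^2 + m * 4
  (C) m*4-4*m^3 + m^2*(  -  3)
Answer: C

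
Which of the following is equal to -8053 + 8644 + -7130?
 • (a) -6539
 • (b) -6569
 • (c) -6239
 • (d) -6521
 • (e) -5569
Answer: a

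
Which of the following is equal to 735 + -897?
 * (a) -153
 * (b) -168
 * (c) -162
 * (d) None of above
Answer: c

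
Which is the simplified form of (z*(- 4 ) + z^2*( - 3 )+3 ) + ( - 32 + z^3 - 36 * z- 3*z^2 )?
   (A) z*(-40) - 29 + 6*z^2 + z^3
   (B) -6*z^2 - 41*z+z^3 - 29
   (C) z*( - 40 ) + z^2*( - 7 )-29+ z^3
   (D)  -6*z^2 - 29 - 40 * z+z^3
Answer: D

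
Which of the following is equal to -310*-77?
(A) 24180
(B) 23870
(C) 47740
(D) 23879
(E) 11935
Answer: B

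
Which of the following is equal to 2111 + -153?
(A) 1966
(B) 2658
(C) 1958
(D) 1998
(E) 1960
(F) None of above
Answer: C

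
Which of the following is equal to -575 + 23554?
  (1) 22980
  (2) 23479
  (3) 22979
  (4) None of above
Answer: 3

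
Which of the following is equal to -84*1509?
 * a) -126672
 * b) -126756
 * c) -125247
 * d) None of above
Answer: b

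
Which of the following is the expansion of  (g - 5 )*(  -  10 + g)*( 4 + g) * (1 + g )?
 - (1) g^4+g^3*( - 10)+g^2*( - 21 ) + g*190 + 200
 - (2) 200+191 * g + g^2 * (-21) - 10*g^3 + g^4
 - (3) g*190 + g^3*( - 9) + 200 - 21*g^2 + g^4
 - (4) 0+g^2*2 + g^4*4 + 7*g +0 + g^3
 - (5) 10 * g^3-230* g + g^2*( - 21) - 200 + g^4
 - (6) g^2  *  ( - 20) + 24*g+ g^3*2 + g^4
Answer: 1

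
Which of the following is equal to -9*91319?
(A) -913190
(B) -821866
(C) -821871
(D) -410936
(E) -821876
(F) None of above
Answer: C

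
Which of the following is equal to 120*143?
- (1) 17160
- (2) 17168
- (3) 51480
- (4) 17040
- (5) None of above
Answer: 1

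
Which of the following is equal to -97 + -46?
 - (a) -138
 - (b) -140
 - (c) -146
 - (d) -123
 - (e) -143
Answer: e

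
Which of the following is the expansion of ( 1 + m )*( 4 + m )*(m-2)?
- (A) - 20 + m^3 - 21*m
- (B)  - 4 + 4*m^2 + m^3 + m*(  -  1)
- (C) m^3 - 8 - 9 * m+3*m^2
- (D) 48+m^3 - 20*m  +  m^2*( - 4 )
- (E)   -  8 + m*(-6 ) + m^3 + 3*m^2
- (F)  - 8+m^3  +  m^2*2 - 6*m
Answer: E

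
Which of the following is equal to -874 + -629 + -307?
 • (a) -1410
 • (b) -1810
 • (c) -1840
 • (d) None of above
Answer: b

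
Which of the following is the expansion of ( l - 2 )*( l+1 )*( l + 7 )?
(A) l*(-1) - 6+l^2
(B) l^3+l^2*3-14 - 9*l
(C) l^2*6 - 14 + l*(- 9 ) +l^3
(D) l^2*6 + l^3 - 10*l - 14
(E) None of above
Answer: C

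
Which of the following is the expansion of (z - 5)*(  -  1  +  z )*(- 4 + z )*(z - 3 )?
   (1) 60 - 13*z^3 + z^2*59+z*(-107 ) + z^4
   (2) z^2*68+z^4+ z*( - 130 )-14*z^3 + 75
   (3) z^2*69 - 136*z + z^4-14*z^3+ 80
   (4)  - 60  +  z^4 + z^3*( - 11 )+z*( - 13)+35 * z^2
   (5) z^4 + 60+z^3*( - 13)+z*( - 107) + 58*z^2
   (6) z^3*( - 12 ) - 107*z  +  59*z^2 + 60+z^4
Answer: 1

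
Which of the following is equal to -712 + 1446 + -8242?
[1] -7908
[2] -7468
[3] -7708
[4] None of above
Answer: 4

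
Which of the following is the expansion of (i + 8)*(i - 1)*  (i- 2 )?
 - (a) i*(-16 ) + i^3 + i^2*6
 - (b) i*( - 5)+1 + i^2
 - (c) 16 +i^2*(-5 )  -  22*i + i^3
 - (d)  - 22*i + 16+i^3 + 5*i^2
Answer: d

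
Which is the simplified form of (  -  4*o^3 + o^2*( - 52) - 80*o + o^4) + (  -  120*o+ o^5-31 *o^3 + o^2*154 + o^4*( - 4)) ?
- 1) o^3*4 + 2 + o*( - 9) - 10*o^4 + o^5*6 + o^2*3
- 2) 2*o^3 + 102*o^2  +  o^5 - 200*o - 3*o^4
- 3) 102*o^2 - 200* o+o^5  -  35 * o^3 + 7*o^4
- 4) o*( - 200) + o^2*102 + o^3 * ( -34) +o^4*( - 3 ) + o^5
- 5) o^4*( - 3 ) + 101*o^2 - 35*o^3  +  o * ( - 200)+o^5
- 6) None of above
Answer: 6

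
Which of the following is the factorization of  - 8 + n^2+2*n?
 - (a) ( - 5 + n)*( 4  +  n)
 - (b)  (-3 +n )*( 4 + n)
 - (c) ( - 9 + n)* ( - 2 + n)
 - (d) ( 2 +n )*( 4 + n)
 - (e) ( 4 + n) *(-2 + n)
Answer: e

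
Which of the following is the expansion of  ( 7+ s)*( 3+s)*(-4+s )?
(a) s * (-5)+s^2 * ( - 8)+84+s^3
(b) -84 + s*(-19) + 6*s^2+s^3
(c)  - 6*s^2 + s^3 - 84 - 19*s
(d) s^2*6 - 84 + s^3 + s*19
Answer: b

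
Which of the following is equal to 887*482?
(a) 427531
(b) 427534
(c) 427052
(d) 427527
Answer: b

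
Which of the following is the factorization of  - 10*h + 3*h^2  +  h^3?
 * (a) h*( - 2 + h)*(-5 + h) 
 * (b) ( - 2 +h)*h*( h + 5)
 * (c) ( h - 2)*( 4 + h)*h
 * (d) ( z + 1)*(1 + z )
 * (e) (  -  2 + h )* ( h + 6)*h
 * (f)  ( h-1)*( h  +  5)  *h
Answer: b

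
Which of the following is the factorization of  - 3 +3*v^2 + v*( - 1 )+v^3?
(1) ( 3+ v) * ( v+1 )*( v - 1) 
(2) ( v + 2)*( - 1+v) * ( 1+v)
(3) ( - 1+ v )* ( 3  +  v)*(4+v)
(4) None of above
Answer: 1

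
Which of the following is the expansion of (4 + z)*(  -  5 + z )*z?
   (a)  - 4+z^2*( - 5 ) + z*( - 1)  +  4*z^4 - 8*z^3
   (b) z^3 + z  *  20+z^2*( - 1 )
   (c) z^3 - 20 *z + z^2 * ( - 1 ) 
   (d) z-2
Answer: c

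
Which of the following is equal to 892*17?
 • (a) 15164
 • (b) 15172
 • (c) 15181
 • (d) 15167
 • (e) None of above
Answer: a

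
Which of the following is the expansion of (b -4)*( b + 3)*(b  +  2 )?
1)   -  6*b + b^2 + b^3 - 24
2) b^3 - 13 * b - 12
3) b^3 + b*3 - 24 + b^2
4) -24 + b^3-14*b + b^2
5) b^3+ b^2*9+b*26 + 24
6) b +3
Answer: 4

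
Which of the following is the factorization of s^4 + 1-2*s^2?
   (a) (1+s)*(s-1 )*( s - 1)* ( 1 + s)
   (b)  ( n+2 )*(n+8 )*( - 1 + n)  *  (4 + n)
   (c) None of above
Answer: a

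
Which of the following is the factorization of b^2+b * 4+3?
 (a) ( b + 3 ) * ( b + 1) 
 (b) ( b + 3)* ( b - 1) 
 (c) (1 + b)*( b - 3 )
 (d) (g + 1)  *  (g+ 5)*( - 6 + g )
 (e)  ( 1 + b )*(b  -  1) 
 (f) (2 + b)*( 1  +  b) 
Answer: a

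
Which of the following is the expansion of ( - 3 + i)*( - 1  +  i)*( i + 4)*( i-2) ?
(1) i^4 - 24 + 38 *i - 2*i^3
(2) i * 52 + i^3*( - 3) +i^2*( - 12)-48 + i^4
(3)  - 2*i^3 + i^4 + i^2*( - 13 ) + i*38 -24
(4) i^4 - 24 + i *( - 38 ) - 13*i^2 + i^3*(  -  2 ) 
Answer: 3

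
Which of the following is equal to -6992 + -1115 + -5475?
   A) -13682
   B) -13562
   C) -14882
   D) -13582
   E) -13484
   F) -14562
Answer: D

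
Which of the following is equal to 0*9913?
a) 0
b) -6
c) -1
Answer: a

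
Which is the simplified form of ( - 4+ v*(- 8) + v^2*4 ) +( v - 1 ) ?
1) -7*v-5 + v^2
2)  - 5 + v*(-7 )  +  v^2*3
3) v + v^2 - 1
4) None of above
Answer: 4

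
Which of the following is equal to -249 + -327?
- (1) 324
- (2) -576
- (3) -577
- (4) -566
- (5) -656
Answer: 2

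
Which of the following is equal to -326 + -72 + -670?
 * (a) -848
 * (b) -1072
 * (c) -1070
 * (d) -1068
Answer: d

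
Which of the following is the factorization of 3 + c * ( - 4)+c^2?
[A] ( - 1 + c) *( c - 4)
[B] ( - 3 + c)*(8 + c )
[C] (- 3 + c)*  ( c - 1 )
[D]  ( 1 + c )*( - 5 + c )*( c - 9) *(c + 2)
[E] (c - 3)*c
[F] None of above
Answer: C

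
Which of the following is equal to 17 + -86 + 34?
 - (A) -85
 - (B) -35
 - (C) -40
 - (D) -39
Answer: B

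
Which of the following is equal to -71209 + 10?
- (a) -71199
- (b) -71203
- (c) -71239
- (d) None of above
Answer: a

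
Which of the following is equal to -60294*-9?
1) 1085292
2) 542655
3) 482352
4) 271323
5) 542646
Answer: 5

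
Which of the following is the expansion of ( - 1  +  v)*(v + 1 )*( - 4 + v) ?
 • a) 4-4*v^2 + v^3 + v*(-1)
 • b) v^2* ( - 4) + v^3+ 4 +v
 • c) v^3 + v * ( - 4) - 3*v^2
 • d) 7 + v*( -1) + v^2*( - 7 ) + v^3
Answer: a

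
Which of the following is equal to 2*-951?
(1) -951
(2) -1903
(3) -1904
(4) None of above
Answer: 4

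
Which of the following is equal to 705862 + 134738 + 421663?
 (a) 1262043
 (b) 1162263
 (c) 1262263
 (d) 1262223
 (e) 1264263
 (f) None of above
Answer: c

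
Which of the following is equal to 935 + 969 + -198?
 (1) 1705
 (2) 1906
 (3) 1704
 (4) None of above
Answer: 4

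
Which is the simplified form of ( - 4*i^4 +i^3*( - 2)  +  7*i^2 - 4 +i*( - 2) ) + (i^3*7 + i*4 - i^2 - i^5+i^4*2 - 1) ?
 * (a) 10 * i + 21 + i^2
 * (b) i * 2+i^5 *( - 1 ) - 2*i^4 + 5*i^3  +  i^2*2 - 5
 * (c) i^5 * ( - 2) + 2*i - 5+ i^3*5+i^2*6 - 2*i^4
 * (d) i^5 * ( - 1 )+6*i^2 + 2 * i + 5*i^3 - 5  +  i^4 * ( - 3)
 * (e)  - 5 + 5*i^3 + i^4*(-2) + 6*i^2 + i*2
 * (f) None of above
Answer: f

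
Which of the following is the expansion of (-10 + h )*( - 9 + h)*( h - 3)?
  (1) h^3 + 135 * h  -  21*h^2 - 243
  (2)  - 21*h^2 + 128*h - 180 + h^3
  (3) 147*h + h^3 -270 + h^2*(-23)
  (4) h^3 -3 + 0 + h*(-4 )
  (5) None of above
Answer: 5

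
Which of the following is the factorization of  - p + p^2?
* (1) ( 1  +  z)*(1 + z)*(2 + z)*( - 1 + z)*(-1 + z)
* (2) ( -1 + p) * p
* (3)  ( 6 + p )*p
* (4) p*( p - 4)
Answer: 2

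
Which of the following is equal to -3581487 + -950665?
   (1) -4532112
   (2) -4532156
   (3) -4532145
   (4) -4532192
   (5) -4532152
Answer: 5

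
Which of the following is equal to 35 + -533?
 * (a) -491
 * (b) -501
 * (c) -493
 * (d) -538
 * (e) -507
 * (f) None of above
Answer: f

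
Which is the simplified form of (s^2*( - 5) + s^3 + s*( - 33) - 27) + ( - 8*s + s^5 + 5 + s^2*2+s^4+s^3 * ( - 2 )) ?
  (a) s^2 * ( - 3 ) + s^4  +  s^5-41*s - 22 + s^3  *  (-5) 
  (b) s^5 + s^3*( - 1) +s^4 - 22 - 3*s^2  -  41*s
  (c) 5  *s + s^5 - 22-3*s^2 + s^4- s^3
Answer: b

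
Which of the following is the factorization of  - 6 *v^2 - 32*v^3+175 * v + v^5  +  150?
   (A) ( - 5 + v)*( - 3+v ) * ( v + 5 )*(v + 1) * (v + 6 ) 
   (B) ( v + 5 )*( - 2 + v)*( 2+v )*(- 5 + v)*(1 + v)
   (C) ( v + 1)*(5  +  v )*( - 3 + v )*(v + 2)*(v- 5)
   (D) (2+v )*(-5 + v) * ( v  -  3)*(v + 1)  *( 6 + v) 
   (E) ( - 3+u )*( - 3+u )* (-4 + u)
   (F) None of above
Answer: C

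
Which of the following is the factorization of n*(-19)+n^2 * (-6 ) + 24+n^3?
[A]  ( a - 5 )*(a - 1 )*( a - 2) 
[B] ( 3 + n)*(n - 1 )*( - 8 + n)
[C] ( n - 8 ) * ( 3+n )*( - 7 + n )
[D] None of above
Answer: B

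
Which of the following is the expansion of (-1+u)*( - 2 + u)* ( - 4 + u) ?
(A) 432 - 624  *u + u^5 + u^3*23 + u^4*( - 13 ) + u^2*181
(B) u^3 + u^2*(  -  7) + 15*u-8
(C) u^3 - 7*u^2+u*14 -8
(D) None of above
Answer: C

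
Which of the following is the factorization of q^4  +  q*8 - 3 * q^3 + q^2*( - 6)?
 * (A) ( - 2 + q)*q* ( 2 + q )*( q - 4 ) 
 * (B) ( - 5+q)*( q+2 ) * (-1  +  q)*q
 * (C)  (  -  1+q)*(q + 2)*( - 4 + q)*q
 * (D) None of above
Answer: C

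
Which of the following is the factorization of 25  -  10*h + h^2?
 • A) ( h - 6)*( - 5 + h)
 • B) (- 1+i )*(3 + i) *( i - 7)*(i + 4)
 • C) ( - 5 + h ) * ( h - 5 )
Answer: C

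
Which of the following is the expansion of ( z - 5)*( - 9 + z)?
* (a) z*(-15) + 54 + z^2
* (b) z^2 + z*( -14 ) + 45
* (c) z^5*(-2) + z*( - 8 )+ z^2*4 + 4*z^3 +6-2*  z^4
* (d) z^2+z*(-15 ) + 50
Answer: b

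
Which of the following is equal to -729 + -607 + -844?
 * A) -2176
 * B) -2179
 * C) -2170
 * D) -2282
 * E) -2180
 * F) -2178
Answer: E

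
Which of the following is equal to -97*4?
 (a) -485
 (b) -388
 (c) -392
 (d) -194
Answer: b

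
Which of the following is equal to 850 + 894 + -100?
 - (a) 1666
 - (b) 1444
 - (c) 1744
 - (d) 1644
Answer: d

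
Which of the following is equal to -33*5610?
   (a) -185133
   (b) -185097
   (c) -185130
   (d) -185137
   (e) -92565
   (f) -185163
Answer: c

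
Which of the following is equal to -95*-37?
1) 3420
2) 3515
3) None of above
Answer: 2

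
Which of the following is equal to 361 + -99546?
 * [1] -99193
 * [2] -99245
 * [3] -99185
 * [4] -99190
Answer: 3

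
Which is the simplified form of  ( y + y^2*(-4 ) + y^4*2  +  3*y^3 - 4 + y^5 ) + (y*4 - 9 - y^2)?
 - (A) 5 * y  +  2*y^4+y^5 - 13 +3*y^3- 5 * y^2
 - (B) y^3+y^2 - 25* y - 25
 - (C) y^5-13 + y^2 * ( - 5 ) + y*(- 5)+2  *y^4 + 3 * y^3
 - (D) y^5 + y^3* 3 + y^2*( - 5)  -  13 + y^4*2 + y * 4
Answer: A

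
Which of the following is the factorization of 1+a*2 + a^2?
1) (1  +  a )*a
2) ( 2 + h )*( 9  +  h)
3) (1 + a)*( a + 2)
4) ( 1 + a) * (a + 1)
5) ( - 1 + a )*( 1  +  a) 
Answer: 4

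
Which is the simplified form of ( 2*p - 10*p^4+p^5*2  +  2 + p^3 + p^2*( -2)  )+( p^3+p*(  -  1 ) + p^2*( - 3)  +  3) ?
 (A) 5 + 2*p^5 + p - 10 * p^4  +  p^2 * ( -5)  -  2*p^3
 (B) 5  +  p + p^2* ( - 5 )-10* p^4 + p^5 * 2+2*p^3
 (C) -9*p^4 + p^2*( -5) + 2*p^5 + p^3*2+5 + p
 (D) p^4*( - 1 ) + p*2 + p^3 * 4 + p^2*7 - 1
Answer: B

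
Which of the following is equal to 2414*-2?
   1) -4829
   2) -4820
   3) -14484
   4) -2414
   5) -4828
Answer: 5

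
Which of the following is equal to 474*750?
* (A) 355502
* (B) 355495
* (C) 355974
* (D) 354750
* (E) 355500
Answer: E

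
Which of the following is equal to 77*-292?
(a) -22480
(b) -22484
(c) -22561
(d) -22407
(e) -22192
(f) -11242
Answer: b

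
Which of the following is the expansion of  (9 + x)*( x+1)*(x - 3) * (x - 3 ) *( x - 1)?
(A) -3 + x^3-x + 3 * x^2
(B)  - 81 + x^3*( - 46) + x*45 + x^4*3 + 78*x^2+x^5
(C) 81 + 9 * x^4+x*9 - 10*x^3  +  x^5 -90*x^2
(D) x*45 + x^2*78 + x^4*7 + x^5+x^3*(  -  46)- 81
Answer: B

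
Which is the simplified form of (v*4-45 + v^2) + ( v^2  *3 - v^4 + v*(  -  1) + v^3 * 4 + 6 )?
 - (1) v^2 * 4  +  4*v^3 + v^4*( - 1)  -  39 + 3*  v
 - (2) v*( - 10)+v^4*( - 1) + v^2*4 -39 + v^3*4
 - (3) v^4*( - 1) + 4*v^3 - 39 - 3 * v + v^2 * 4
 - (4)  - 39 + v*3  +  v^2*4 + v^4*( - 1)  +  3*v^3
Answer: 1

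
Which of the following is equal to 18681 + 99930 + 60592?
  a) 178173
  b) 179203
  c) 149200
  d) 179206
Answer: b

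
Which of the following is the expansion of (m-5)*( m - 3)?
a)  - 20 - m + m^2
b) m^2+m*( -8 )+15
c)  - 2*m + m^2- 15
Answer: b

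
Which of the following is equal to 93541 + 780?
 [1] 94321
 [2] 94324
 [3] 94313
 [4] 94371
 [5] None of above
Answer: 1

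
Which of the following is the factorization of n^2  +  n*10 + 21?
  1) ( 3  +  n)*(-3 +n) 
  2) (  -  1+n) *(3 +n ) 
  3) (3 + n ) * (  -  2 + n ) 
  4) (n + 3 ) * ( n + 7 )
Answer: 4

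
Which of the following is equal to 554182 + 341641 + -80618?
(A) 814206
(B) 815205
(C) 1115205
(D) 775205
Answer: B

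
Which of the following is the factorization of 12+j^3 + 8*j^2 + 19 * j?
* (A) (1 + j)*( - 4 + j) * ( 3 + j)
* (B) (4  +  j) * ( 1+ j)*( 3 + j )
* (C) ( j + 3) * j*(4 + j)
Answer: B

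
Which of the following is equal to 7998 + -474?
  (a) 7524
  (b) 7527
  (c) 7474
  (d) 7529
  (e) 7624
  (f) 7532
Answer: a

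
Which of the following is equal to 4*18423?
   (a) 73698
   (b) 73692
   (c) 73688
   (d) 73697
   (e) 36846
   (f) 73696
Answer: b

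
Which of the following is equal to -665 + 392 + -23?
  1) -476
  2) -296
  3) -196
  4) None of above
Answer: 2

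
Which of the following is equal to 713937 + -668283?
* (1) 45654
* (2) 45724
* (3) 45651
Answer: 1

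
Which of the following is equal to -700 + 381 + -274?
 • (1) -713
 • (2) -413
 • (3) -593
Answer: 3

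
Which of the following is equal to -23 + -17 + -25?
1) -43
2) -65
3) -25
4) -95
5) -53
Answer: 2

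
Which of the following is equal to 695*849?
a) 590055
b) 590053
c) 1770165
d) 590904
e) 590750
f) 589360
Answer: a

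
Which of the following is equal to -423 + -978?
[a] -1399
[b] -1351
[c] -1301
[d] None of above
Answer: d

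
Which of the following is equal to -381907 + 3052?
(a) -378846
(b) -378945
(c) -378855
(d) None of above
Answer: c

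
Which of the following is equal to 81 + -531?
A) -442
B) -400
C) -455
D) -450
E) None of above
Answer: D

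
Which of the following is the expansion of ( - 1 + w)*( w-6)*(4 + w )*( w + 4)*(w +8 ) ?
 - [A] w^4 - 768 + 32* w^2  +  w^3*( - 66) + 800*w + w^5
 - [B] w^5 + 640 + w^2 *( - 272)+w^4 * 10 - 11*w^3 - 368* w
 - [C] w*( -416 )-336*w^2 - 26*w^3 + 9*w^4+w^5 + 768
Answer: C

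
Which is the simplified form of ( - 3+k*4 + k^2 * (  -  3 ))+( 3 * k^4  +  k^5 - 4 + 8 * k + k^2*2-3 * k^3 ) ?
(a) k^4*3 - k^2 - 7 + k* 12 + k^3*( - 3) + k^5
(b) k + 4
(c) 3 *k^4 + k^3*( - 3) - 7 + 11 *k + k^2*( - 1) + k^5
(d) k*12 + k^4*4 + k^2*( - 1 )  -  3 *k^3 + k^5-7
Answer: a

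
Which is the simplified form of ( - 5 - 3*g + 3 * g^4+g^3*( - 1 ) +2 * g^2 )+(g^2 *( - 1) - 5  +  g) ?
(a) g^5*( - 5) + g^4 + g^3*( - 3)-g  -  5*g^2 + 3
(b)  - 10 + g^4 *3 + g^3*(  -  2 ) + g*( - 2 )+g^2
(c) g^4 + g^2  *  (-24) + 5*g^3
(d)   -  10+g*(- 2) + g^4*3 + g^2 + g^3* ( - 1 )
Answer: d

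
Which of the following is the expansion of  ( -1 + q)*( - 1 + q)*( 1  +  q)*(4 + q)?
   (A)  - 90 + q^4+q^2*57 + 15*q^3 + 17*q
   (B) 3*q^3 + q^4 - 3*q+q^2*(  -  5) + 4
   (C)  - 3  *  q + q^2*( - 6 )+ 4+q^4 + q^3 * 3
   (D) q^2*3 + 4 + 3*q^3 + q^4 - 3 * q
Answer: B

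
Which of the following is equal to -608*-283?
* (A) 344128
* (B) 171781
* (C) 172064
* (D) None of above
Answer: C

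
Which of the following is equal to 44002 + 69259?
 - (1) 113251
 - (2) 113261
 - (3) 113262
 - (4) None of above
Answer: 2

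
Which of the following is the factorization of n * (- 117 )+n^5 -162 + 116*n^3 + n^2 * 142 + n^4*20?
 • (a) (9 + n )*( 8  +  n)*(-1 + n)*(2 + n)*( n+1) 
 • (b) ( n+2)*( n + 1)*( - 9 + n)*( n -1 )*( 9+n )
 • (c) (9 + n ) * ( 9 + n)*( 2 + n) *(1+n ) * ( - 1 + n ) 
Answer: c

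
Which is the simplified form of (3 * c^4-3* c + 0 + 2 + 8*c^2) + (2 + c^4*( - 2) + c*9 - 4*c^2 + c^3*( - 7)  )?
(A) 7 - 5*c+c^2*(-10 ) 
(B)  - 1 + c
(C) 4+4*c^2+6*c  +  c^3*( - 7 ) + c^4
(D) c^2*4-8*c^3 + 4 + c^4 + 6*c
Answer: C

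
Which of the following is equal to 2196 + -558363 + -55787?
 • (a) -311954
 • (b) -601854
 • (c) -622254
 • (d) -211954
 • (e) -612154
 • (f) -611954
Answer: f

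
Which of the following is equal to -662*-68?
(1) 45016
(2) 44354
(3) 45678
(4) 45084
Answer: 1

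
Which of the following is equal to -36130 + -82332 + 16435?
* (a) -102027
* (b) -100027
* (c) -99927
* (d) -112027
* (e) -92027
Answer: a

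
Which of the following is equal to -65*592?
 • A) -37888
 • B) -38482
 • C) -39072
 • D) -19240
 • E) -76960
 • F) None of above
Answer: F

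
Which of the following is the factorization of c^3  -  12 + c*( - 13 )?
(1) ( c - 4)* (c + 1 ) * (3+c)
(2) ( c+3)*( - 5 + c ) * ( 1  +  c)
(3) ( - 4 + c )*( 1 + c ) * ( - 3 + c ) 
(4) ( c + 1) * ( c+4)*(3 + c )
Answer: 1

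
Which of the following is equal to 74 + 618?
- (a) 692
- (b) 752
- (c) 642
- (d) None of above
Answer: a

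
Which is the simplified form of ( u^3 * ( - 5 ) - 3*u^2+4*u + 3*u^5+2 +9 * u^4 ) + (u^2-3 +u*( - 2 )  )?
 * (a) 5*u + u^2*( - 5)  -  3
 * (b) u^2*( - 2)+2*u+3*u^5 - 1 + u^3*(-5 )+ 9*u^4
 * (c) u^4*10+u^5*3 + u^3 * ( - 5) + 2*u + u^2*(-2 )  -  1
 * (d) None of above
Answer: b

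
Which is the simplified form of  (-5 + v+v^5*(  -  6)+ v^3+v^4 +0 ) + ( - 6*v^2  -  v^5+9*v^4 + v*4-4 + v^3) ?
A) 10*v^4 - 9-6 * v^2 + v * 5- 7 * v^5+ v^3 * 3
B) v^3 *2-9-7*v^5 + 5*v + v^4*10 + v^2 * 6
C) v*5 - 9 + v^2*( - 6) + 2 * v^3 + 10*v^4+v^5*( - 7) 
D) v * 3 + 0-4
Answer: C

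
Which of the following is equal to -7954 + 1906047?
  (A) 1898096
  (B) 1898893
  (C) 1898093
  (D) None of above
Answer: C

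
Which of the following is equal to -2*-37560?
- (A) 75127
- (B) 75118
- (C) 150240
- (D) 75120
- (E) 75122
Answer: D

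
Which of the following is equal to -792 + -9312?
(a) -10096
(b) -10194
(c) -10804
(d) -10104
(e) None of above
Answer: d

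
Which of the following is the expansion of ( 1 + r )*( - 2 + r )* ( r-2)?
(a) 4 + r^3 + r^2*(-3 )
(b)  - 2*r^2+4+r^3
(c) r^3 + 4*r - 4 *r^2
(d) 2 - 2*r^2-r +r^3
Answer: a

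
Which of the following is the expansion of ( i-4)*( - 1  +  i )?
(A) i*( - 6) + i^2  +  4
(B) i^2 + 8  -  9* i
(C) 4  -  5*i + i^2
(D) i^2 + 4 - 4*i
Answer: C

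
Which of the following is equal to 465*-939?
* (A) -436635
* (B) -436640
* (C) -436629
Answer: A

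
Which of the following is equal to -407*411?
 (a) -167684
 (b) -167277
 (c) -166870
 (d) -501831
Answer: b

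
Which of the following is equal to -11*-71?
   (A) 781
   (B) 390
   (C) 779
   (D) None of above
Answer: A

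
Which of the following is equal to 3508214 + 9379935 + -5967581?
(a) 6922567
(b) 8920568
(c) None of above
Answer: c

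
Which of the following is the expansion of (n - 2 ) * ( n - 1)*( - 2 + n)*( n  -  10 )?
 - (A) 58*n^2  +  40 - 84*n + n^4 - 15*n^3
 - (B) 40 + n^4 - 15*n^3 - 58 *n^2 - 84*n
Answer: A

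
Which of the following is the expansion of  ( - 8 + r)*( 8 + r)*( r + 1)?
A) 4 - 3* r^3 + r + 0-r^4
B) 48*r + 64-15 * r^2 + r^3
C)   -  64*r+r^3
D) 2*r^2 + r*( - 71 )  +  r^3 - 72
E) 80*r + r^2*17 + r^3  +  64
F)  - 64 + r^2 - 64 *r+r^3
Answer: F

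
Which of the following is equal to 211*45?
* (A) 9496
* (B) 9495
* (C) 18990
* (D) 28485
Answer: B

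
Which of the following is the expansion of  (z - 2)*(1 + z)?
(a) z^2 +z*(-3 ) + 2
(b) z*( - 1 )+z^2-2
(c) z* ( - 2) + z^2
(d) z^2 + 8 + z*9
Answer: b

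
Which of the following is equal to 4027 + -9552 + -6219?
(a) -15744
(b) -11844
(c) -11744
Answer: c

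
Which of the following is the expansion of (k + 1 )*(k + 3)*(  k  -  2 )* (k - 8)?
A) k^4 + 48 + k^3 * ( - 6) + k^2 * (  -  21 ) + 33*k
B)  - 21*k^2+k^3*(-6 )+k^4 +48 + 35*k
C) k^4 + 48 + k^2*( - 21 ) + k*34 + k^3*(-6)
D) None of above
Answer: C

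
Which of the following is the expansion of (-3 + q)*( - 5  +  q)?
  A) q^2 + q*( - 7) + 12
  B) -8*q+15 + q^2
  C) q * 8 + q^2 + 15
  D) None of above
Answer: B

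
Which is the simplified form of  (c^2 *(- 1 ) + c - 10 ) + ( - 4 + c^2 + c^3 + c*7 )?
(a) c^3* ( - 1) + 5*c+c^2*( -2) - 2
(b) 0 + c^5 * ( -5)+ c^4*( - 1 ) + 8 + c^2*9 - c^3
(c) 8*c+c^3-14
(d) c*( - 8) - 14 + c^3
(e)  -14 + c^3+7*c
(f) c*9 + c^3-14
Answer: c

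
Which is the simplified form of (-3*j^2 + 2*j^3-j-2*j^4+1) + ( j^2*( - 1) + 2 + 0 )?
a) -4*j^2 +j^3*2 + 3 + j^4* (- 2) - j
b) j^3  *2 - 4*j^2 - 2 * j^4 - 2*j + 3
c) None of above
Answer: a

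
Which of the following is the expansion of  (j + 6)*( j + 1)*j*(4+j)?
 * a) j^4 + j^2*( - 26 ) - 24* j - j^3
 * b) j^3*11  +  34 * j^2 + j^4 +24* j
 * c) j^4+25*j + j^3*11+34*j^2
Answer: b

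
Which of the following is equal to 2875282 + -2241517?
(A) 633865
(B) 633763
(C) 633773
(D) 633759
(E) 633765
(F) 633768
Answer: E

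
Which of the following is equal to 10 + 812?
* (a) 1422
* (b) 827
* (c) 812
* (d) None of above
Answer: d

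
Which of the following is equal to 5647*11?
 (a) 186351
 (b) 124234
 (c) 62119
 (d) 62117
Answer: d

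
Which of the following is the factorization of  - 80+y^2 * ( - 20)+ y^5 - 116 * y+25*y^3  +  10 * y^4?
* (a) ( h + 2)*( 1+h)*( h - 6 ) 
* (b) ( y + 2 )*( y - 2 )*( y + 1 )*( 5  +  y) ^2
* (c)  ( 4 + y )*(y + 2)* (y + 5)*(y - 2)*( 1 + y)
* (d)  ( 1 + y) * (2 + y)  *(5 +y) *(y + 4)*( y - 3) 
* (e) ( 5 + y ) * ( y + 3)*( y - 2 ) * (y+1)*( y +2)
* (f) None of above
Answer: c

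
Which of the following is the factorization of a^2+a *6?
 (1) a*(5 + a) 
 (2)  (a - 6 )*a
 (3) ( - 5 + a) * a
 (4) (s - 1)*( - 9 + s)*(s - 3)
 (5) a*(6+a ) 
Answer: 5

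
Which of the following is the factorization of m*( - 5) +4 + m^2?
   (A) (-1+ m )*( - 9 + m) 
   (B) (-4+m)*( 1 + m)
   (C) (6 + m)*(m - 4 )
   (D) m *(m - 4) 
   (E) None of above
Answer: E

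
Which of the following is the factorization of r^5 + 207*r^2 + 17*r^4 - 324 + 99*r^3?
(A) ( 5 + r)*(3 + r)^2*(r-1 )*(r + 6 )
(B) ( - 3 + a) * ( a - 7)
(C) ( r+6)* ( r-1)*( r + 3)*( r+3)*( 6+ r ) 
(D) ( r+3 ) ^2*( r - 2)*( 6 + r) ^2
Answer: C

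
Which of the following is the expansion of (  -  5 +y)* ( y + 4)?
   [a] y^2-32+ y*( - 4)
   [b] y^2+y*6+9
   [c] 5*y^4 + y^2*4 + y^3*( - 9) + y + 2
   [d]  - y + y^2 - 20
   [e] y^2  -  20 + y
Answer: d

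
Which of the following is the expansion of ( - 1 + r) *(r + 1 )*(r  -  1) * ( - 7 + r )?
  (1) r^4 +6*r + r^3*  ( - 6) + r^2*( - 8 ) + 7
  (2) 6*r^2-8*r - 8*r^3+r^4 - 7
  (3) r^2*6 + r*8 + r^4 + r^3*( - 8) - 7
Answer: 3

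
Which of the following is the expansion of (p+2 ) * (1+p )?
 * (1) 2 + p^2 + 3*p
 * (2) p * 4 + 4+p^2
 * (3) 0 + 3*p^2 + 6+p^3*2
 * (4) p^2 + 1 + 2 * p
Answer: 1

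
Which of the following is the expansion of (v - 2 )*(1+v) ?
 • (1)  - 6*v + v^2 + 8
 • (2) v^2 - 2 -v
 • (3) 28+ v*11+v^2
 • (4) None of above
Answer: 2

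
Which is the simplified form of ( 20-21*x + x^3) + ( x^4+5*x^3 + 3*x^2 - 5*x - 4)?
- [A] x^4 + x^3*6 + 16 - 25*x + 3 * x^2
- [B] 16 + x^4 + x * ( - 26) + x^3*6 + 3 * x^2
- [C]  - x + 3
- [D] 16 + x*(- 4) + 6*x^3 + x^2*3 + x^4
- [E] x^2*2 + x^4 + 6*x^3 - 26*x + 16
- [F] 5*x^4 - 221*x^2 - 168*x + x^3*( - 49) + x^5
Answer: B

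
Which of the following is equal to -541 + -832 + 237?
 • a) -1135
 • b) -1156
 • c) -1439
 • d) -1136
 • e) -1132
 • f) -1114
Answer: d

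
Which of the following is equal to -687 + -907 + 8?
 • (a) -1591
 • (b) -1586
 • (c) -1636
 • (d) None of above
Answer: b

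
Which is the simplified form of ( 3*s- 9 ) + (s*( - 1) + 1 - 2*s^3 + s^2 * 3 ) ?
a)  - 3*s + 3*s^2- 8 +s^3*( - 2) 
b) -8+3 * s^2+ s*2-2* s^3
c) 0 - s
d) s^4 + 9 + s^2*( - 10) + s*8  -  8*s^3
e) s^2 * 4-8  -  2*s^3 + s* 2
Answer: b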